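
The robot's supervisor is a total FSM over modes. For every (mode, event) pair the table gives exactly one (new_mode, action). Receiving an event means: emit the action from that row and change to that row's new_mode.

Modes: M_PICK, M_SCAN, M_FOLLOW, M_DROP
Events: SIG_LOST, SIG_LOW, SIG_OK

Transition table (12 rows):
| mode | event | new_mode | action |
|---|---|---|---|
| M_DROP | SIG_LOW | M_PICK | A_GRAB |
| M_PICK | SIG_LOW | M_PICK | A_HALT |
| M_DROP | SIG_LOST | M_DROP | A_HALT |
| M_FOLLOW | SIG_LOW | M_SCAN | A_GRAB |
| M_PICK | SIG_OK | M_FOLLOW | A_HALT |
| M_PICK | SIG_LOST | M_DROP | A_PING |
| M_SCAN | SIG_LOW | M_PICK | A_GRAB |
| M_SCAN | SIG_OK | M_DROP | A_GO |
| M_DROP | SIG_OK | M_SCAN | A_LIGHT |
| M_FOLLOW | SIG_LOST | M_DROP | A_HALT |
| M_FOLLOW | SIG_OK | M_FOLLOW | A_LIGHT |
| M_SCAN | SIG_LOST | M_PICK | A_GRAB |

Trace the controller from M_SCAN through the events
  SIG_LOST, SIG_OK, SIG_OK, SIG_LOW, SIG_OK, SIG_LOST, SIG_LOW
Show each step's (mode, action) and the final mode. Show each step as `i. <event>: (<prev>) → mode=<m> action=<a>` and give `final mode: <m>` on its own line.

1. SIG_LOST: (M_SCAN) → mode=M_PICK action=A_GRAB
2. SIG_OK: (M_PICK) → mode=M_FOLLOW action=A_HALT
3. SIG_OK: (M_FOLLOW) → mode=M_FOLLOW action=A_LIGHT
4. SIG_LOW: (M_FOLLOW) → mode=M_SCAN action=A_GRAB
5. SIG_OK: (M_SCAN) → mode=M_DROP action=A_GO
6. SIG_LOST: (M_DROP) → mode=M_DROP action=A_HALT
7. SIG_LOW: (M_DROP) → mode=M_PICK action=A_GRAB

final mode: M_PICK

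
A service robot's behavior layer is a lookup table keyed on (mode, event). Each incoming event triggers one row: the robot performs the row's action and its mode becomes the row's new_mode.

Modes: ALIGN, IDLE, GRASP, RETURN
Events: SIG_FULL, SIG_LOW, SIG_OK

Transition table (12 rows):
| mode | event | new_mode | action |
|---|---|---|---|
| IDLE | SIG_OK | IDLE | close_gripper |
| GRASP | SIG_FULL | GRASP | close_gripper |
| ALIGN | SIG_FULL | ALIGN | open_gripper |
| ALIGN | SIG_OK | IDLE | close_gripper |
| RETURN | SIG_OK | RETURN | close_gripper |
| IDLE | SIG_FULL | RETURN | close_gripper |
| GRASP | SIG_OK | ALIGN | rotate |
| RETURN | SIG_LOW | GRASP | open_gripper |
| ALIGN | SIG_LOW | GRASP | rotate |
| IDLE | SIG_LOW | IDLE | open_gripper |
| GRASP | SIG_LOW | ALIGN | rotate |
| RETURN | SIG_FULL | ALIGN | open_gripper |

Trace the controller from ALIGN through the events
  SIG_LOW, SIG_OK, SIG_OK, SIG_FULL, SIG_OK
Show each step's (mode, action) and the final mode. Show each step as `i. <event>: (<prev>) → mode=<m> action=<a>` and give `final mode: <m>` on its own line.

1. SIG_LOW: (ALIGN) → mode=GRASP action=rotate
2. SIG_OK: (GRASP) → mode=ALIGN action=rotate
3. SIG_OK: (ALIGN) → mode=IDLE action=close_gripper
4. SIG_FULL: (IDLE) → mode=RETURN action=close_gripper
5. SIG_OK: (RETURN) → mode=RETURN action=close_gripper

final mode: RETURN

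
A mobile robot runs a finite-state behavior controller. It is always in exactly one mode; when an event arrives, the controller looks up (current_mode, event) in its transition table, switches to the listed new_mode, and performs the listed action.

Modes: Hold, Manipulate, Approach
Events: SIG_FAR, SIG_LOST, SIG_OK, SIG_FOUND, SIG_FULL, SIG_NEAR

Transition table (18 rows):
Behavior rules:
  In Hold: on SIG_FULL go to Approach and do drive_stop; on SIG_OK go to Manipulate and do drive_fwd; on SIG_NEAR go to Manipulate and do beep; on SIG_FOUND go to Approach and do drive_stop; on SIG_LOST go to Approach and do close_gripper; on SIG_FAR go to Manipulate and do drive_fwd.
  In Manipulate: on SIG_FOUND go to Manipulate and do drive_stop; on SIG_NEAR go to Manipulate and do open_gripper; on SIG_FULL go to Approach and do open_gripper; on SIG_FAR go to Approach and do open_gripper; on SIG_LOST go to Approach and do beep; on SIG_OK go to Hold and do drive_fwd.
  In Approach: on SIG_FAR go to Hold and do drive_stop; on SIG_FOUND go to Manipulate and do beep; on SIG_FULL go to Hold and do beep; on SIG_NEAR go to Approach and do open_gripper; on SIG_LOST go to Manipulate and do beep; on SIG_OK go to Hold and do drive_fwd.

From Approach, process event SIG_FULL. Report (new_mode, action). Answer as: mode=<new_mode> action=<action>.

current mode = Approach; filter table to that mode:
  (Approach, SIG_FAR) → (Hold, drive_stop)
  (Approach, SIG_FOUND) → (Manipulate, beep)
  (Approach, SIG_FULL) → (Hold, beep)  ← event matches
  (Approach, SIG_NEAR) → (Approach, open_gripper)
  (Approach, SIG_LOST) → (Manipulate, beep)
  (Approach, SIG_OK) → (Hold, drive_fwd)
event = SIG_FULL selects (Hold, beep)

mode=Hold action=beep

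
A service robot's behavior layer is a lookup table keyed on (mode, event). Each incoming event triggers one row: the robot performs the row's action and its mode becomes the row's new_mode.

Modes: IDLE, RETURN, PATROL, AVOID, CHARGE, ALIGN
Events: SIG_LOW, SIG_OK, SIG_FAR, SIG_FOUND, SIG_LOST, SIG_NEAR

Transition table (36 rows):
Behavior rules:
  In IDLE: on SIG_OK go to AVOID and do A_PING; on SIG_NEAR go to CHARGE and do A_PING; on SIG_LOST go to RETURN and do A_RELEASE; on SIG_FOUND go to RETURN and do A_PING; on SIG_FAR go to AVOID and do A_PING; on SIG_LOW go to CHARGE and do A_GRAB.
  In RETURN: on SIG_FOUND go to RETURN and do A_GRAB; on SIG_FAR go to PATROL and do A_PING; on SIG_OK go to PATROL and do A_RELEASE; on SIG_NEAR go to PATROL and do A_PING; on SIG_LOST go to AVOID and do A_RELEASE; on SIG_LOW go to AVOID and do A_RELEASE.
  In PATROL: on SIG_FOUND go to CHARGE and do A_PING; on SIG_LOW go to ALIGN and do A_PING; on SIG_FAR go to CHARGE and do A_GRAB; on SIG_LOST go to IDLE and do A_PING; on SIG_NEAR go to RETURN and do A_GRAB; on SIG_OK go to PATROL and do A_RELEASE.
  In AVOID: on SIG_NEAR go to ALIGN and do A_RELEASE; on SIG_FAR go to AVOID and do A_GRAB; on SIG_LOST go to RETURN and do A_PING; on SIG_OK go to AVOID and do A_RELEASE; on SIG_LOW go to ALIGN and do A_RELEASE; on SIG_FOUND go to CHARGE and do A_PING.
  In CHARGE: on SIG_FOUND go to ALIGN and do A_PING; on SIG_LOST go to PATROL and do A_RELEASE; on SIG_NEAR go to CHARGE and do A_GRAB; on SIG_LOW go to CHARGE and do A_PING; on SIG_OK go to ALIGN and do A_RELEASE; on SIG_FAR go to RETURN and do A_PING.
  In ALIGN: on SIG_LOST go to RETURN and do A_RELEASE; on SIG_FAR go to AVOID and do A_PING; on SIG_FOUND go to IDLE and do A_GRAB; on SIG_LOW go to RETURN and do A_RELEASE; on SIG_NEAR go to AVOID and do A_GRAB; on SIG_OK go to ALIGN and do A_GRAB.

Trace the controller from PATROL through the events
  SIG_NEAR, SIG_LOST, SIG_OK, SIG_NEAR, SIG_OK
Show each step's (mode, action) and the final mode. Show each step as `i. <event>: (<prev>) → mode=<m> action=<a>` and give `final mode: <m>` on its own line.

1. SIG_NEAR: (PATROL) → mode=RETURN action=A_GRAB
2. SIG_LOST: (RETURN) → mode=AVOID action=A_RELEASE
3. SIG_OK: (AVOID) → mode=AVOID action=A_RELEASE
4. SIG_NEAR: (AVOID) → mode=ALIGN action=A_RELEASE
5. SIG_OK: (ALIGN) → mode=ALIGN action=A_GRAB

final mode: ALIGN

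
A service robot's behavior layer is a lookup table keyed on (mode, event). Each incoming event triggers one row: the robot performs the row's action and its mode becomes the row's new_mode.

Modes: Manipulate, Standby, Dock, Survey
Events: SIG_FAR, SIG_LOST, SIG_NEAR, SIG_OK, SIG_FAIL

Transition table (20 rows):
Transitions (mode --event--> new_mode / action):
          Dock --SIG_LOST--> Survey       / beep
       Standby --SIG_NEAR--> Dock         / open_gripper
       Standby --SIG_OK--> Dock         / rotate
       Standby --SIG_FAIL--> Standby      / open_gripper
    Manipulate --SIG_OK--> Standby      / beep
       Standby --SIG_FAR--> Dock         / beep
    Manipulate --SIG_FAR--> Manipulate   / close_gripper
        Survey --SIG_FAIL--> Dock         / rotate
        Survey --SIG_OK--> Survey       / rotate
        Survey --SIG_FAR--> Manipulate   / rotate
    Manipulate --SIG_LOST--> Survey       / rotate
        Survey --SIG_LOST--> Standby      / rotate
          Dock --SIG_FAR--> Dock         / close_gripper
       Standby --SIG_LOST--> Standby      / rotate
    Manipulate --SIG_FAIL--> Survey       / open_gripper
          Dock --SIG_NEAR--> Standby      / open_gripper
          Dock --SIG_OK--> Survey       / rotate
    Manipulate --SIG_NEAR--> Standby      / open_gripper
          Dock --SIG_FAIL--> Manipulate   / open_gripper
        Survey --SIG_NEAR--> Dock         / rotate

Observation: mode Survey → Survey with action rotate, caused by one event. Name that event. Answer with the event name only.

try SIG_FAR: (Survey, SIG_FAR) → (Manipulate, rotate)
try SIG_LOST: (Survey, SIG_LOST) → (Standby, rotate)
try SIG_NEAR: (Survey, SIG_NEAR) → (Dock, rotate)
try SIG_OK: (Survey, SIG_OK) → (Survey, rotate)  ← matches
try SIG_FAIL: (Survey, SIG_FAIL) → (Dock, rotate)

SIG_OK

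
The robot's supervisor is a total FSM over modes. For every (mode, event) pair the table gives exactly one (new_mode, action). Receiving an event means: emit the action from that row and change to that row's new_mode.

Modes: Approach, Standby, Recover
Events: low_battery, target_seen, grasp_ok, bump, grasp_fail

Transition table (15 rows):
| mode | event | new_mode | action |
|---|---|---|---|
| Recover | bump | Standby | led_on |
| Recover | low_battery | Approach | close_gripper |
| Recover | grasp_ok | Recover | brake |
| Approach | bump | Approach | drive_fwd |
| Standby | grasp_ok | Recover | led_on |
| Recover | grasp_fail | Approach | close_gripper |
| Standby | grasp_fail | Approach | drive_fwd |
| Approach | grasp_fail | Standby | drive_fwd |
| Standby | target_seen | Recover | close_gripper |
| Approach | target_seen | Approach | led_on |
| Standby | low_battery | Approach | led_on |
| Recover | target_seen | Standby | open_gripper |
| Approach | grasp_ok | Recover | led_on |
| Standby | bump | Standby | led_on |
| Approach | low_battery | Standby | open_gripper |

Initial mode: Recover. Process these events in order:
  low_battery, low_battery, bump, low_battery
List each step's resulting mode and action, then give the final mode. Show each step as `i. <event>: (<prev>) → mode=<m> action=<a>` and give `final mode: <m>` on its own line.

final mode: Approach

1. low_battery: (Recover) → mode=Approach action=close_gripper
2. low_battery: (Approach) → mode=Standby action=open_gripper
3. bump: (Standby) → mode=Standby action=led_on
4. low_battery: (Standby) → mode=Approach action=led_on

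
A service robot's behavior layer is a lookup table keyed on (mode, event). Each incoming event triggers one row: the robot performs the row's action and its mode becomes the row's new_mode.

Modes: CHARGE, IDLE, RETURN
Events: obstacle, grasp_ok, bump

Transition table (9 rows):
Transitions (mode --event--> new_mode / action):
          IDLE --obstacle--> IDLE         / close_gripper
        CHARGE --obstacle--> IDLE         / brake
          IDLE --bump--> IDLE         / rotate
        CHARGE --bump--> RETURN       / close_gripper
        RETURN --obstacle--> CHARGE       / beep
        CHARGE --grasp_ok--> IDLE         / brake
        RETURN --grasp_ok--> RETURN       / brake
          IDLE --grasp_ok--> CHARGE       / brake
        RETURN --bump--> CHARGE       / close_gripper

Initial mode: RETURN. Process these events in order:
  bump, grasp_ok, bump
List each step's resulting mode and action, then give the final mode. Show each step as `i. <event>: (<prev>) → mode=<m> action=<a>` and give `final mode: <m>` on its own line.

1. bump: (RETURN) → mode=CHARGE action=close_gripper
2. grasp_ok: (CHARGE) → mode=IDLE action=brake
3. bump: (IDLE) → mode=IDLE action=rotate

final mode: IDLE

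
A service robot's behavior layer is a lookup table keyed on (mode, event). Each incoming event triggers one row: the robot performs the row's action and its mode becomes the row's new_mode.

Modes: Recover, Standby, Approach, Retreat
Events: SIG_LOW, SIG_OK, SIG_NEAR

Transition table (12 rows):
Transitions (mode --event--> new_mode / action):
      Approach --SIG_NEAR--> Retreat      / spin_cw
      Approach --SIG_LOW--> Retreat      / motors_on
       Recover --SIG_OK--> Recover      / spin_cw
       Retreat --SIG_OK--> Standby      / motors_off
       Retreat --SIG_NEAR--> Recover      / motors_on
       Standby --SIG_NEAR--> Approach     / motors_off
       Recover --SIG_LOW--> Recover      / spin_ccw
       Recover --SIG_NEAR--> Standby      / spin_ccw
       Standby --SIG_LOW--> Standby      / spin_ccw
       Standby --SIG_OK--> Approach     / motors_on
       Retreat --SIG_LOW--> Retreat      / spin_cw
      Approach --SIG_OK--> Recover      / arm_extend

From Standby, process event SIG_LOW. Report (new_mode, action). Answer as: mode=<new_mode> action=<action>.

mode=Standby action=spin_ccw

current mode = Standby; filter table to that mode:
  (Standby, SIG_NEAR) → (Approach, motors_off)
  (Standby, SIG_LOW) → (Standby, spin_ccw)  ← event matches
  (Standby, SIG_OK) → (Approach, motors_on)
event = SIG_LOW selects (Standby, spin_ccw)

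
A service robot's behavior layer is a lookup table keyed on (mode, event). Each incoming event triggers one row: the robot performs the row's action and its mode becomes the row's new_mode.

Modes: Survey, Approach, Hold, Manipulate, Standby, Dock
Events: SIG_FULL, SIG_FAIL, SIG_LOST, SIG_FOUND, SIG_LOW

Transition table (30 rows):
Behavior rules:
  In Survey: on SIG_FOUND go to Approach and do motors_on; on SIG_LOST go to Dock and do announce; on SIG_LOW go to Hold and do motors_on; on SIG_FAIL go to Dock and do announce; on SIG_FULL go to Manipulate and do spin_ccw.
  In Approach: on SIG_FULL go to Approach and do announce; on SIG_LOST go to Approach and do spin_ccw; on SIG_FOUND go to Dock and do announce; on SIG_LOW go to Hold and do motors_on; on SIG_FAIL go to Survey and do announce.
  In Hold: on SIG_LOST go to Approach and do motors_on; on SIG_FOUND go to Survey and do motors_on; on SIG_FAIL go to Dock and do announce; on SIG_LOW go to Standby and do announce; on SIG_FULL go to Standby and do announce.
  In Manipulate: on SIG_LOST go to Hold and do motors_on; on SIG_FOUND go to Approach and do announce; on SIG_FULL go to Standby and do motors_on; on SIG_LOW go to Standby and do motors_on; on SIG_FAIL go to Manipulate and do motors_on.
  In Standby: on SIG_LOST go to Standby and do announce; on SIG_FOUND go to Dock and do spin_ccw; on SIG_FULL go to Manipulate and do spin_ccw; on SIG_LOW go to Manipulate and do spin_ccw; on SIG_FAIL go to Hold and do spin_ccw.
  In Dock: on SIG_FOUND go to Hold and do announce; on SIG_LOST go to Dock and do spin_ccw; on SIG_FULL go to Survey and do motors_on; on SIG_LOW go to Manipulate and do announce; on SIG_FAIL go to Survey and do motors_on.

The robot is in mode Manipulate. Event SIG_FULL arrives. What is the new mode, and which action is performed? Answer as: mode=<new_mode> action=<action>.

current mode = Manipulate; filter table to that mode:
  (Manipulate, SIG_LOST) → (Hold, motors_on)
  (Manipulate, SIG_FOUND) → (Approach, announce)
  (Manipulate, SIG_FULL) → (Standby, motors_on)  ← event matches
  (Manipulate, SIG_LOW) → (Standby, motors_on)
  (Manipulate, SIG_FAIL) → (Manipulate, motors_on)
event = SIG_FULL selects (Standby, motors_on)

mode=Standby action=motors_on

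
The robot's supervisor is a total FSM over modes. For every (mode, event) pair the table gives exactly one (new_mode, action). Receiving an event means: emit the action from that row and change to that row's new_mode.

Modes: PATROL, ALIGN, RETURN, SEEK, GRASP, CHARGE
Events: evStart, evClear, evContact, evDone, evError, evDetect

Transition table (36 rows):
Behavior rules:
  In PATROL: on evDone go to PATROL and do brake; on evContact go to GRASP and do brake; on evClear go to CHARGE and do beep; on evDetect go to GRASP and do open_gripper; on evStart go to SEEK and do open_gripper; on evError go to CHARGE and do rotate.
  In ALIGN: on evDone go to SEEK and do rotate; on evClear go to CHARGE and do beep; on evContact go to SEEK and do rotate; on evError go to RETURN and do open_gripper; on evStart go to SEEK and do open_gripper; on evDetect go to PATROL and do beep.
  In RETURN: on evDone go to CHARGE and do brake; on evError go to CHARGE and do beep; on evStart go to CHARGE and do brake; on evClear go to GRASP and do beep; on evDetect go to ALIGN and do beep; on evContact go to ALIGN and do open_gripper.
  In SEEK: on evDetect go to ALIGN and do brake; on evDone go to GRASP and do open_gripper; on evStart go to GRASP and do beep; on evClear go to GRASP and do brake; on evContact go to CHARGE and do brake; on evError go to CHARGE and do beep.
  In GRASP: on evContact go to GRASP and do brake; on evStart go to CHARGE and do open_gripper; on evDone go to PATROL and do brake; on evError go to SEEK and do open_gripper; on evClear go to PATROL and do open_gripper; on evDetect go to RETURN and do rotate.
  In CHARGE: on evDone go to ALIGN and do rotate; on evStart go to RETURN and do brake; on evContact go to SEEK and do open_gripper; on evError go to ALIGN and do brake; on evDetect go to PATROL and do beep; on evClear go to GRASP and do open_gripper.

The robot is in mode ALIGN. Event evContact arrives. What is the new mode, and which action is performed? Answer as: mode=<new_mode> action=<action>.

current mode = ALIGN; filter table to that mode:
  (ALIGN, evDone) → (SEEK, rotate)
  (ALIGN, evClear) → (CHARGE, beep)
  (ALIGN, evContact) → (SEEK, rotate)  ← event matches
  (ALIGN, evError) → (RETURN, open_gripper)
  (ALIGN, evStart) → (SEEK, open_gripper)
  (ALIGN, evDetect) → (PATROL, beep)
event = evContact selects (SEEK, rotate)

mode=SEEK action=rotate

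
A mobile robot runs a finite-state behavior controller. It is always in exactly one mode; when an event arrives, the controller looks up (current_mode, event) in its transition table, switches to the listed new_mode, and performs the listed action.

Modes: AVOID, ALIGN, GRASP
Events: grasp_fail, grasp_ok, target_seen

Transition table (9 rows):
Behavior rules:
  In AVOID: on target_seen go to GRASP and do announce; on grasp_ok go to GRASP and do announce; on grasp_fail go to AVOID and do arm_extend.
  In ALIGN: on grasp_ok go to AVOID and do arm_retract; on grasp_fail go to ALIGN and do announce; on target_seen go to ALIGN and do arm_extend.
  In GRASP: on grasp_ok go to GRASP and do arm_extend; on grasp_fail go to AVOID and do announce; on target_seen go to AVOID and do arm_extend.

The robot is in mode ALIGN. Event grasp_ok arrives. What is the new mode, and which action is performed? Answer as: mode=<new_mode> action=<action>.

mode=AVOID action=arm_retract

current mode = ALIGN; filter table to that mode:
  (ALIGN, grasp_ok) → (AVOID, arm_retract)  ← event matches
  (ALIGN, grasp_fail) → (ALIGN, announce)
  (ALIGN, target_seen) → (ALIGN, arm_extend)
event = grasp_ok selects (AVOID, arm_retract)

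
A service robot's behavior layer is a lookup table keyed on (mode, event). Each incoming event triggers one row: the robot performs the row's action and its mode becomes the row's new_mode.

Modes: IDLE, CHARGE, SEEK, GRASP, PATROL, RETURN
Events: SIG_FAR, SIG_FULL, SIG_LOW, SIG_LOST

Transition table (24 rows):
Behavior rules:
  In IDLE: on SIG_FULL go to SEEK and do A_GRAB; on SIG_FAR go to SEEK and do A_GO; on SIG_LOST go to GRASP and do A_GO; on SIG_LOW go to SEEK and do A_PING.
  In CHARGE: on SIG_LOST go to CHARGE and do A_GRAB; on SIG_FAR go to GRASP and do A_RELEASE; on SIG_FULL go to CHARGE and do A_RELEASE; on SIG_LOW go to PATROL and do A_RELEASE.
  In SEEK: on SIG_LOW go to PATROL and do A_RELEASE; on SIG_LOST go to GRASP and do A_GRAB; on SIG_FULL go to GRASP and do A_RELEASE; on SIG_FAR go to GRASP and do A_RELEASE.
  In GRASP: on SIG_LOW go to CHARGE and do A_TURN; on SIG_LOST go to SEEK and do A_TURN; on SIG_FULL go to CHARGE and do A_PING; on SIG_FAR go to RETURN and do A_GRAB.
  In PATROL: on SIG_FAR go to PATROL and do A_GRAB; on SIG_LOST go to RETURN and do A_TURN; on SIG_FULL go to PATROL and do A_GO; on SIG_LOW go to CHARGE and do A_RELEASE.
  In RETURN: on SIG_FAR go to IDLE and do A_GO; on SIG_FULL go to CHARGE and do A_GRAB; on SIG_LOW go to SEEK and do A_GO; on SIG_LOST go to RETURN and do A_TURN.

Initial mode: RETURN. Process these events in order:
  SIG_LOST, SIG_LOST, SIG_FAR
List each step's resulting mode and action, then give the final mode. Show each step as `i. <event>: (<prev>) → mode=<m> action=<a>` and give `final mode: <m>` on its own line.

1. SIG_LOST: (RETURN) → mode=RETURN action=A_TURN
2. SIG_LOST: (RETURN) → mode=RETURN action=A_TURN
3. SIG_FAR: (RETURN) → mode=IDLE action=A_GO

final mode: IDLE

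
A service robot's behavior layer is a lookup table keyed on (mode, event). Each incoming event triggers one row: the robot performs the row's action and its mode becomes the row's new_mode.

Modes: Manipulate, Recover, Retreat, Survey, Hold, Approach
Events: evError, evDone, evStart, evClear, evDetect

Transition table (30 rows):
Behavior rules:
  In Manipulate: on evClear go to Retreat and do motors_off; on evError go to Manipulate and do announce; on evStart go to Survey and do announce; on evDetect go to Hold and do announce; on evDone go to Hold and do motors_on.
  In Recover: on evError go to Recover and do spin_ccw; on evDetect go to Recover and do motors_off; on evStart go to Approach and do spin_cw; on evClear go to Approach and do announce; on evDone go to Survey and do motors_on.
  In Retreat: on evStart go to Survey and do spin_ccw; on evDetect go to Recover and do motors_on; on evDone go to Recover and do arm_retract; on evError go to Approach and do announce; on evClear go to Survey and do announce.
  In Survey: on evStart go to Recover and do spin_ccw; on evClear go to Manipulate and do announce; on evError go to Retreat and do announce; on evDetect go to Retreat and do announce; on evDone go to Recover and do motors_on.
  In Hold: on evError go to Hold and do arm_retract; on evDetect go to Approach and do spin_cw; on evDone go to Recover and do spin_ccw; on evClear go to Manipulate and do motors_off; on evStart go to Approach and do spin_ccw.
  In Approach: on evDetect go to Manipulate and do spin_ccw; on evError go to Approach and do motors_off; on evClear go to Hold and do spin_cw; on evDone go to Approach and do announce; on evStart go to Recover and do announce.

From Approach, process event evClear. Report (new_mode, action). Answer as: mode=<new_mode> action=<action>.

mode=Hold action=spin_cw

current mode = Approach; filter table to that mode:
  (Approach, evDetect) → (Manipulate, spin_ccw)
  (Approach, evError) → (Approach, motors_off)
  (Approach, evClear) → (Hold, spin_cw)  ← event matches
  (Approach, evDone) → (Approach, announce)
  (Approach, evStart) → (Recover, announce)
event = evClear selects (Hold, spin_cw)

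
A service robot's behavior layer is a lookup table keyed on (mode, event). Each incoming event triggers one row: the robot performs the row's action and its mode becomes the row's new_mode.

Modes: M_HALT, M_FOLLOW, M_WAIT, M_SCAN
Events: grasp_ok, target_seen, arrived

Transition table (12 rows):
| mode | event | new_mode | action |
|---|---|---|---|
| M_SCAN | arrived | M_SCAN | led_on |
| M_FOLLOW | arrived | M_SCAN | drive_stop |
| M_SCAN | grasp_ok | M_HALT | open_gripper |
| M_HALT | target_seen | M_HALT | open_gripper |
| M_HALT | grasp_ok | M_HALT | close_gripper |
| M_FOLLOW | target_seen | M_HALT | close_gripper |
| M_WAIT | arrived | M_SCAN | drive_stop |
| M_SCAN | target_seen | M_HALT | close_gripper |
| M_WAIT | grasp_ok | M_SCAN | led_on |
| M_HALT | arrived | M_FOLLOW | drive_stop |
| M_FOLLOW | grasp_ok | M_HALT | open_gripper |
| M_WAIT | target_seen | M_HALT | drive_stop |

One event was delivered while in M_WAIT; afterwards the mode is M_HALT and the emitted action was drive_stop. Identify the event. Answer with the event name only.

target_seen

try grasp_ok: (M_WAIT, grasp_ok) → (M_SCAN, led_on)
try target_seen: (M_WAIT, target_seen) → (M_HALT, drive_stop)  ← matches
try arrived: (M_WAIT, arrived) → (M_SCAN, drive_stop)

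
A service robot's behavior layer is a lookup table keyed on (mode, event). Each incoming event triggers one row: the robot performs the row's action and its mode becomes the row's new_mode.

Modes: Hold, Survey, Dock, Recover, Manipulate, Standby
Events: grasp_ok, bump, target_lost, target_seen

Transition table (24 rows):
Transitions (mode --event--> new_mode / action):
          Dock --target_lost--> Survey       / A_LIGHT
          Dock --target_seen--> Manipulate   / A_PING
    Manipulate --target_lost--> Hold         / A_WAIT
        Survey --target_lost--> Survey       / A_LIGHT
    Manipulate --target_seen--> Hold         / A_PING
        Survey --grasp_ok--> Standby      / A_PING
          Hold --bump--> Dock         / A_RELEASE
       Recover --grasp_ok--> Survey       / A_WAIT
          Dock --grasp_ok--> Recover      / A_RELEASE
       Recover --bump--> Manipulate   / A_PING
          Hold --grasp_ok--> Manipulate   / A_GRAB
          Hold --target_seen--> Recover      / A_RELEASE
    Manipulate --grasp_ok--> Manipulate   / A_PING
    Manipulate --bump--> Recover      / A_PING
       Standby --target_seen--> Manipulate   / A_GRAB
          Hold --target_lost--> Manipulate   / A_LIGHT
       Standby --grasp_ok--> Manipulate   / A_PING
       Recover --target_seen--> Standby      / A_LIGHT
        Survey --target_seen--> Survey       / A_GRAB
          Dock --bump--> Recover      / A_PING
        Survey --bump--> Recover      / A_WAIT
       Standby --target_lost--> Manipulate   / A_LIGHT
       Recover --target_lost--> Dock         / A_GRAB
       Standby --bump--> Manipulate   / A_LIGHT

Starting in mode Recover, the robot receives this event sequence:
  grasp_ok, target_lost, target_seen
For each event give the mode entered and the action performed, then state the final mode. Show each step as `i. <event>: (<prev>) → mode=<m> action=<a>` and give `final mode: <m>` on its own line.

1. grasp_ok: (Recover) → mode=Survey action=A_WAIT
2. target_lost: (Survey) → mode=Survey action=A_LIGHT
3. target_seen: (Survey) → mode=Survey action=A_GRAB

final mode: Survey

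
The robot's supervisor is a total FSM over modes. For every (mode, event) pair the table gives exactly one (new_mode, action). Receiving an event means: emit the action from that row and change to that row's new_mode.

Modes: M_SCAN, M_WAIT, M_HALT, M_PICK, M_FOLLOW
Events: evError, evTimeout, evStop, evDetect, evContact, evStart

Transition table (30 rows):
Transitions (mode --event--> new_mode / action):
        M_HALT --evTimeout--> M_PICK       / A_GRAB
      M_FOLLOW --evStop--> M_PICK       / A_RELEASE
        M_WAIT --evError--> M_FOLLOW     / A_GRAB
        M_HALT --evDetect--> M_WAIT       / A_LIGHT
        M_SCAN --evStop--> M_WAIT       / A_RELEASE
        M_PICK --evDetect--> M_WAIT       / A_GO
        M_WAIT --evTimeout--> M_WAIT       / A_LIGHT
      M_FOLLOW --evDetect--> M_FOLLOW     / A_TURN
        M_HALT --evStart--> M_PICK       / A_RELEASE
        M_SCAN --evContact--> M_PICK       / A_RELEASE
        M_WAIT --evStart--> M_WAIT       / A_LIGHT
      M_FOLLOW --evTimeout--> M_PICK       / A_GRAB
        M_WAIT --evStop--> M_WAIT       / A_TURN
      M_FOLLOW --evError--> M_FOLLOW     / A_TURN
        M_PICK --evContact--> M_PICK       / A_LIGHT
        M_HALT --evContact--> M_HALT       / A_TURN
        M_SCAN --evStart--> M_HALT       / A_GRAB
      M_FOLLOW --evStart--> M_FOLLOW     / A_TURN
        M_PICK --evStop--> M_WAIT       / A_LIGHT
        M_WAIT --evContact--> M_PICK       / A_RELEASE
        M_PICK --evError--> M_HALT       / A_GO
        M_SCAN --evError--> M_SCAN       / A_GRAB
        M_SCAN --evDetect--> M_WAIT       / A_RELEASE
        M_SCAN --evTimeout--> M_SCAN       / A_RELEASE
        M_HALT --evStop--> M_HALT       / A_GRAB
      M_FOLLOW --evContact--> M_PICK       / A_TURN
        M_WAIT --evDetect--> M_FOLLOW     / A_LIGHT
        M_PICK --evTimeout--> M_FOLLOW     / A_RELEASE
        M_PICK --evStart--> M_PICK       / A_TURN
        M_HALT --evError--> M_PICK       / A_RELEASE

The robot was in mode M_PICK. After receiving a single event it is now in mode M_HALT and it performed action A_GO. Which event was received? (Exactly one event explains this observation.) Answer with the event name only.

evError

try evError: (M_PICK, evError) → (M_HALT, A_GO)  ← matches
try evTimeout: (M_PICK, evTimeout) → (M_FOLLOW, A_RELEASE)
try evStop: (M_PICK, evStop) → (M_WAIT, A_LIGHT)
try evDetect: (M_PICK, evDetect) → (M_WAIT, A_GO)
try evContact: (M_PICK, evContact) → (M_PICK, A_LIGHT)
try evStart: (M_PICK, evStart) → (M_PICK, A_TURN)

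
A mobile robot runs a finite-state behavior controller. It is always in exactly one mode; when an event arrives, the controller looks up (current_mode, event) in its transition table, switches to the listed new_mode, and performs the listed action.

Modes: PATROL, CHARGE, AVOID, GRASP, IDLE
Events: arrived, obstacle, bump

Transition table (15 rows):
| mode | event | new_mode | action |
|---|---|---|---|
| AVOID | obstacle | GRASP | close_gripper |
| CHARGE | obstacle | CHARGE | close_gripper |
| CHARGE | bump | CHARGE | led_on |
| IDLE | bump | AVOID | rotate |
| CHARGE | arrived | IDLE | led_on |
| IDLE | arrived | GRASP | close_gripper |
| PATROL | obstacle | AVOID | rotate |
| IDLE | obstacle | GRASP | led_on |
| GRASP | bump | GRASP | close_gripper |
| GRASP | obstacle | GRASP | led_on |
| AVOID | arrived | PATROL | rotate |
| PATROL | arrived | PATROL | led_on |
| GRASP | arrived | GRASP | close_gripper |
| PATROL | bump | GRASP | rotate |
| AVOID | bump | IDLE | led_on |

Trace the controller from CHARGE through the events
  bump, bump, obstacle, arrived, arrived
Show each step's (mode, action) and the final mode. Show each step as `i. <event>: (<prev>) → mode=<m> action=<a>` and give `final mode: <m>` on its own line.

1. bump: (CHARGE) → mode=CHARGE action=led_on
2. bump: (CHARGE) → mode=CHARGE action=led_on
3. obstacle: (CHARGE) → mode=CHARGE action=close_gripper
4. arrived: (CHARGE) → mode=IDLE action=led_on
5. arrived: (IDLE) → mode=GRASP action=close_gripper

final mode: GRASP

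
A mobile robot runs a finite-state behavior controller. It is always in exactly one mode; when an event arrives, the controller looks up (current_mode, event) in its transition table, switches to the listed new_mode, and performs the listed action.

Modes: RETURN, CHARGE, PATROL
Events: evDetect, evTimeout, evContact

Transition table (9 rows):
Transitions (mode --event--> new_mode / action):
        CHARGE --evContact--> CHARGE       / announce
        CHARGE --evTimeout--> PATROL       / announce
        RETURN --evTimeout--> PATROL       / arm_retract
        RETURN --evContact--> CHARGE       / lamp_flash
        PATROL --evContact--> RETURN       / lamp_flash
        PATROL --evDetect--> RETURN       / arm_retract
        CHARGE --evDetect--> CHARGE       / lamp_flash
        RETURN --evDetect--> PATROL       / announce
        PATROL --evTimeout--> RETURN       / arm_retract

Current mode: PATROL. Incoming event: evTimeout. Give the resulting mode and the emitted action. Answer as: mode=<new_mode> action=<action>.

mode=RETURN action=arm_retract

current mode = PATROL; filter table to that mode:
  (PATROL, evContact) → (RETURN, lamp_flash)
  (PATROL, evDetect) → (RETURN, arm_retract)
  (PATROL, evTimeout) → (RETURN, arm_retract)  ← event matches
event = evTimeout selects (RETURN, arm_retract)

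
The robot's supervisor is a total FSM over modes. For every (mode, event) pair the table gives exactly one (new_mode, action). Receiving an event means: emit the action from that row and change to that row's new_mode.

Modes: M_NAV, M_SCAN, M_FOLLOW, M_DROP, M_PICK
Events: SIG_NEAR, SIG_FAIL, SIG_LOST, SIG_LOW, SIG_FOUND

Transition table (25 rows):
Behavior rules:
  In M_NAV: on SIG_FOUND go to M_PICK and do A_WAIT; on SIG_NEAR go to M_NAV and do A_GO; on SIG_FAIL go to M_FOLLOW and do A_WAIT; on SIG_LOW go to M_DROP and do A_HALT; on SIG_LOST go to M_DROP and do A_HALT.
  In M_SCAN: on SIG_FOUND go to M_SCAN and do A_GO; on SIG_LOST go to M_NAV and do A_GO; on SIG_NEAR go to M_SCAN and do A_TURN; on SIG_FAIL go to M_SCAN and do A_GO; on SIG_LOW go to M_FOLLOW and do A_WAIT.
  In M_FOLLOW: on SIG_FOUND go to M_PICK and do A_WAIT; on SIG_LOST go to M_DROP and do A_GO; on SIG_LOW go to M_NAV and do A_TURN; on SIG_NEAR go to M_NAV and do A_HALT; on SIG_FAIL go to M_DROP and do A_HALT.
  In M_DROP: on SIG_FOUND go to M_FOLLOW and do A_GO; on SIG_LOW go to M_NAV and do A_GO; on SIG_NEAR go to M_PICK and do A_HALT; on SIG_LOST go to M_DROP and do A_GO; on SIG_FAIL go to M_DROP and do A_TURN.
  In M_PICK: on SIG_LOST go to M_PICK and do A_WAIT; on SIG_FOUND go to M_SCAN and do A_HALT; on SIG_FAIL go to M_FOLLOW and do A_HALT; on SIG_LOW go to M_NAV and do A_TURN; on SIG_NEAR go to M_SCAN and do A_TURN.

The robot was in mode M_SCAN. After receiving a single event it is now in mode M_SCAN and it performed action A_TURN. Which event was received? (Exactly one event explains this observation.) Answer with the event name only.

SIG_NEAR

try SIG_NEAR: (M_SCAN, SIG_NEAR) → (M_SCAN, A_TURN)  ← matches
try SIG_FAIL: (M_SCAN, SIG_FAIL) → (M_SCAN, A_GO)
try SIG_LOST: (M_SCAN, SIG_LOST) → (M_NAV, A_GO)
try SIG_LOW: (M_SCAN, SIG_LOW) → (M_FOLLOW, A_WAIT)
try SIG_FOUND: (M_SCAN, SIG_FOUND) → (M_SCAN, A_GO)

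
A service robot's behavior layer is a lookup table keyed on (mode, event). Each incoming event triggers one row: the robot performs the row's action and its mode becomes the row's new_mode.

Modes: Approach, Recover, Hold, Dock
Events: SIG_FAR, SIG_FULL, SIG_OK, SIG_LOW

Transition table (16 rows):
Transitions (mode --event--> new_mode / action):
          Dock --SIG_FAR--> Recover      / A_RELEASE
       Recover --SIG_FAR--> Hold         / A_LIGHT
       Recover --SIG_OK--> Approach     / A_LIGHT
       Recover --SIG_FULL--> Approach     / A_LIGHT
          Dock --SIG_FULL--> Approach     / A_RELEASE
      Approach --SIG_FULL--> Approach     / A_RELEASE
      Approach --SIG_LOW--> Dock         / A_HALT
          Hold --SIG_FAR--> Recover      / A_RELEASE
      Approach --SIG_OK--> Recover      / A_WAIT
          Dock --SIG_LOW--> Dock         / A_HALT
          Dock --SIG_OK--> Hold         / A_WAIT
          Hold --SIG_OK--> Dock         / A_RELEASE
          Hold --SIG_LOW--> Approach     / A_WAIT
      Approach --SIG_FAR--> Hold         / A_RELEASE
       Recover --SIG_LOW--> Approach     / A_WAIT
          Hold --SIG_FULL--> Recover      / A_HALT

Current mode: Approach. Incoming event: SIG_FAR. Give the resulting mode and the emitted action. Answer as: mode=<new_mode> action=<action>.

current mode = Approach; filter table to that mode:
  (Approach, SIG_FULL) → (Approach, A_RELEASE)
  (Approach, SIG_LOW) → (Dock, A_HALT)
  (Approach, SIG_OK) → (Recover, A_WAIT)
  (Approach, SIG_FAR) → (Hold, A_RELEASE)  ← event matches
event = SIG_FAR selects (Hold, A_RELEASE)

mode=Hold action=A_RELEASE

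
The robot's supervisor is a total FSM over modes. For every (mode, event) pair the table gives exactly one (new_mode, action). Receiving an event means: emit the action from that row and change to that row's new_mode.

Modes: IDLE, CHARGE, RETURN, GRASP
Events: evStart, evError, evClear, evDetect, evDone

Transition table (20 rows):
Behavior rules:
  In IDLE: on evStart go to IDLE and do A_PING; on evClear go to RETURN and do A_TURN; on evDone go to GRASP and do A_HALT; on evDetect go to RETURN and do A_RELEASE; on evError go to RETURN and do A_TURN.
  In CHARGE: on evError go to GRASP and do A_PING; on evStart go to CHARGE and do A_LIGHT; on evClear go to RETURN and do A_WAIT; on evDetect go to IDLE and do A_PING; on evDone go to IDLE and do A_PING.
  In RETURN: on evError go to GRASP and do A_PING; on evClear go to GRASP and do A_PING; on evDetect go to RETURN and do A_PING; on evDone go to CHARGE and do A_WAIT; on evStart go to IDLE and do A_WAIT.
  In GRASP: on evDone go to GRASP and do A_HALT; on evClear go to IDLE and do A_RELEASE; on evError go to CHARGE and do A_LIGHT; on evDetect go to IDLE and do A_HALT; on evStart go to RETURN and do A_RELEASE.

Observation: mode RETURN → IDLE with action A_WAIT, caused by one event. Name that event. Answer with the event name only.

try evStart: (RETURN, evStart) → (IDLE, A_WAIT)  ← matches
try evError: (RETURN, evError) → (GRASP, A_PING)
try evClear: (RETURN, evClear) → (GRASP, A_PING)
try evDetect: (RETURN, evDetect) → (RETURN, A_PING)
try evDone: (RETURN, evDone) → (CHARGE, A_WAIT)

evStart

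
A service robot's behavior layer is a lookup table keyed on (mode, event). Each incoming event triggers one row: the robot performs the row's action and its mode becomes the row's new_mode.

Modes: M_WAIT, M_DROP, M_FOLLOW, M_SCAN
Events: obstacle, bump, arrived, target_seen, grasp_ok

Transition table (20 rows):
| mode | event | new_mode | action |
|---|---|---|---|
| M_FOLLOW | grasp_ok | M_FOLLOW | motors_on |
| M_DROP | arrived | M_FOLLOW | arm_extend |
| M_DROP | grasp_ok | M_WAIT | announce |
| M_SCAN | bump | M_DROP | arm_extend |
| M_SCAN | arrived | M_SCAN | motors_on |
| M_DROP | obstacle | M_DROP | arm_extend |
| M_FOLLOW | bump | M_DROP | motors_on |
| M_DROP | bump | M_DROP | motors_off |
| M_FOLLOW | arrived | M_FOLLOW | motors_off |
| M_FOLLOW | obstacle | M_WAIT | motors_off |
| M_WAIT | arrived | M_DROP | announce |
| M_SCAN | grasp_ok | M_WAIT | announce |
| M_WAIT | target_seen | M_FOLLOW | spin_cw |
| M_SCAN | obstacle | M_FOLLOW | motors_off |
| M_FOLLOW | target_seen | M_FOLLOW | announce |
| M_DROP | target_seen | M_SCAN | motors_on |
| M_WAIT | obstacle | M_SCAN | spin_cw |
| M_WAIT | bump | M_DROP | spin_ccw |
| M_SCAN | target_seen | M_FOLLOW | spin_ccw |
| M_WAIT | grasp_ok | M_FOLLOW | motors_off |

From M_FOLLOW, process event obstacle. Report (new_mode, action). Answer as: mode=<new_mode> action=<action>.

current mode = M_FOLLOW; filter table to that mode:
  (M_FOLLOW, grasp_ok) → (M_FOLLOW, motors_on)
  (M_FOLLOW, bump) → (M_DROP, motors_on)
  (M_FOLLOW, arrived) → (M_FOLLOW, motors_off)
  (M_FOLLOW, obstacle) → (M_WAIT, motors_off)  ← event matches
  (M_FOLLOW, target_seen) → (M_FOLLOW, announce)
event = obstacle selects (M_WAIT, motors_off)

mode=M_WAIT action=motors_off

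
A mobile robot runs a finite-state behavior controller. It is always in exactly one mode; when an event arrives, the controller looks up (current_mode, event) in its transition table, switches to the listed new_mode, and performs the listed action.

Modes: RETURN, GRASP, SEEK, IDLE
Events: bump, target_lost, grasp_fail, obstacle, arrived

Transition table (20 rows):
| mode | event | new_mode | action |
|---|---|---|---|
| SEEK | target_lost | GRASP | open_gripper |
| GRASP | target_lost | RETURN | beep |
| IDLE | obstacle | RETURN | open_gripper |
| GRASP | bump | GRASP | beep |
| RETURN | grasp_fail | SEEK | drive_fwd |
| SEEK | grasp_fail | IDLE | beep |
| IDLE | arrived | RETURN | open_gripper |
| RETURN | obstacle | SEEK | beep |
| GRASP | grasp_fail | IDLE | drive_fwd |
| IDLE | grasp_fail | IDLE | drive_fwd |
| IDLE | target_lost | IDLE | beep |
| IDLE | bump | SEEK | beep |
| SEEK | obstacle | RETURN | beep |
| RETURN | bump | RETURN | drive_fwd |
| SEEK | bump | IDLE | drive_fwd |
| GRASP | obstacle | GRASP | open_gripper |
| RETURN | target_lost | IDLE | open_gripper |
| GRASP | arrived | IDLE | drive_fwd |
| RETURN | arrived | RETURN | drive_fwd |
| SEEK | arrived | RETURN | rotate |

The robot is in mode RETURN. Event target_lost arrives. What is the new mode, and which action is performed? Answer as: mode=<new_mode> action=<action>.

mode=IDLE action=open_gripper

current mode = RETURN; filter table to that mode:
  (RETURN, grasp_fail) → (SEEK, drive_fwd)
  (RETURN, obstacle) → (SEEK, beep)
  (RETURN, bump) → (RETURN, drive_fwd)
  (RETURN, target_lost) → (IDLE, open_gripper)  ← event matches
  (RETURN, arrived) → (RETURN, drive_fwd)
event = target_lost selects (IDLE, open_gripper)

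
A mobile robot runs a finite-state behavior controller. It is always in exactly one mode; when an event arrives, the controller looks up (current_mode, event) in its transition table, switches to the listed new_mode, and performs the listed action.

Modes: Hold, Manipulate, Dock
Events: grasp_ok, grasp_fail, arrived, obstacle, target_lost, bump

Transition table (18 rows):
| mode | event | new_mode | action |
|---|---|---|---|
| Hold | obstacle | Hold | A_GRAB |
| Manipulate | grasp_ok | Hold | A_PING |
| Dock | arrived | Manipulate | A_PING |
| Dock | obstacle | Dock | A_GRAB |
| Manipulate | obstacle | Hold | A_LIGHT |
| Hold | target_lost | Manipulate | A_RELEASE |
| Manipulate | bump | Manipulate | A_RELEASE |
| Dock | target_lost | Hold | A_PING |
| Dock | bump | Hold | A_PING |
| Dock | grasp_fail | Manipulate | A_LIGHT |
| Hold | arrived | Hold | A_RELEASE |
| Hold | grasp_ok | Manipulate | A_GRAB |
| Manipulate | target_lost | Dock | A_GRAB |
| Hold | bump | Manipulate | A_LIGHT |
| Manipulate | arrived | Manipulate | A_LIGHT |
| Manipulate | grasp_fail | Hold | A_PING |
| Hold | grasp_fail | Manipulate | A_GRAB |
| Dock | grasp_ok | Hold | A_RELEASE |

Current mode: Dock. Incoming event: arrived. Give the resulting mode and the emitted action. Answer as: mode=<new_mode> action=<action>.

mode=Manipulate action=A_PING

current mode = Dock; filter table to that mode:
  (Dock, arrived) → (Manipulate, A_PING)  ← event matches
  (Dock, obstacle) → (Dock, A_GRAB)
  (Dock, target_lost) → (Hold, A_PING)
  (Dock, bump) → (Hold, A_PING)
  (Dock, grasp_fail) → (Manipulate, A_LIGHT)
  (Dock, grasp_ok) → (Hold, A_RELEASE)
event = arrived selects (Manipulate, A_PING)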